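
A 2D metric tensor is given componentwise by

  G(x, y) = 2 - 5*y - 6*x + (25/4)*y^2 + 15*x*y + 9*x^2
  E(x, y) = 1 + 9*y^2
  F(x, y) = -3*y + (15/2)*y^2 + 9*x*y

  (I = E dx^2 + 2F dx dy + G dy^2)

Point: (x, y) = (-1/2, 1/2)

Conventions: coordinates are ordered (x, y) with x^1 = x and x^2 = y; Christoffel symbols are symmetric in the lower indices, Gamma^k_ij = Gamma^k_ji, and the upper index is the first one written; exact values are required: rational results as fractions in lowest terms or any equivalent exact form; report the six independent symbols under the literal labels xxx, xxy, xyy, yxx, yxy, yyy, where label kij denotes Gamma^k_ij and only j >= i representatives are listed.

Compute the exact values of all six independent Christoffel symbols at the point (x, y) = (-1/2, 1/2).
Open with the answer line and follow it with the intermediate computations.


Answer: Gamma_xxx = 0, Gamma_xxy = 72/77, Gamma_xyy = 60/77, Gamma_yxx = 0, Gamma_yxy = -60/77, Gamma_yyy = -50/77

E = 13/4, F = -15/8, G = 41/16 at the point
E_x = 0, E_y = 9, F_x = 9/2, F_y = 0, G_x = -15/2, G_y = -25/4
EG - F^2 = 77/16;  g^inv = (16/77) * [[41/16, 15/8], [15/8, 13/4]]
first-kind symbols [ij,l] = (1/2)(d_i g_jl + d_j g_il - d_l g_ij): [xx,x] = E_x/2 = 0, [xx,y] = F_x - E_y/2 = 0, [xy,x] = E_y/2 = 9/2, [xy,y] = G_x/2 = -15/4, [yy,x] = F_y - G_x/2 = 15/4, [yy,y] = G_y/2 = -25/8
Gamma^x_ij = (G*[ij,x] - F*[ij,y])/(EG - F^2), Gamma^y_ij = (E*[ij,y] - F*[ij,x])/(EG - F^2)


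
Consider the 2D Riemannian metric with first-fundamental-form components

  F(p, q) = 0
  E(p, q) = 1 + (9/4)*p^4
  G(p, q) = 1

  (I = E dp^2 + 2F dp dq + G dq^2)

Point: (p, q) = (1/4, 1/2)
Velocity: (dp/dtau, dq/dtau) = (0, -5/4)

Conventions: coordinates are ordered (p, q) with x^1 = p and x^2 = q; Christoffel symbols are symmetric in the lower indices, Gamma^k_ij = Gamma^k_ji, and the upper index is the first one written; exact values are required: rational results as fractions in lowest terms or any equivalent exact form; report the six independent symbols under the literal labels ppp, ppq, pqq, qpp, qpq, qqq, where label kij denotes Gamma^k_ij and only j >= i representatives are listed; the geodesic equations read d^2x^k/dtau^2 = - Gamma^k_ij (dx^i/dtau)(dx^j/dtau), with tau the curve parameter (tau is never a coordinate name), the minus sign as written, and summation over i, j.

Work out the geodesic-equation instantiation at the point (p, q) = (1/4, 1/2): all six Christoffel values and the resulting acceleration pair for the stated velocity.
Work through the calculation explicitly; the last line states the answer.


E = 1033/1024, F = 0, G = 1 at the point
E_p = 9/64, E_q = 0, F_p = 0, F_q = 0, G_p = 0, G_q = 0
EG - F^2 = 1033/1024;  g^inv = (1024/1033) * [[1, 0], [0, 1033/1024]]
first-kind symbols [ij,l] = (1/2)(d_i g_jl + d_j g_il - d_l g_ij): [pp,p] = E_p/2 = 9/128, [pp,q] = F_p - E_q/2 = 0, [pq,p] = E_q/2 = 0, [pq,q] = G_p/2 = 0, [qq,p] = F_q - G_p/2 = 0, [qq,q] = G_q/2 = 0
Gamma^p_ij = (G*[ij,p] - F*[ij,q])/(EG - F^2), Gamma^q_ij = (E*[ij,q] - F*[ij,p])/(EG - F^2)
Gamma_ppp = 72/1033, Gamma_ppq = 0, Gamma_pqq = 0, Gamma_qpp = 0, Gamma_qpq = 0, Gamma_qqq = 0
d^2p/dtau^2 = -(Gamma_ppp*(0)^2 + 2*Gamma_ppq*(0)*(-5/4) + Gamma_pqq*(-5/4)^2) = 0
d^2q/dtau^2 = -(Gamma_qpp*(0)^2 + 2*Gamma_qpq*(0)*(-5/4) + Gamma_qqq*(-5/4)^2) = 0

Answer: Gamma_ppp = 72/1033, Gamma_ppq = 0, Gamma_pqq = 0, Gamma_qpp = 0, Gamma_qpq = 0, Gamma_qqq = 0; accelerations (d^2p/dtau^2, d^2q/dtau^2) = (0, 0)


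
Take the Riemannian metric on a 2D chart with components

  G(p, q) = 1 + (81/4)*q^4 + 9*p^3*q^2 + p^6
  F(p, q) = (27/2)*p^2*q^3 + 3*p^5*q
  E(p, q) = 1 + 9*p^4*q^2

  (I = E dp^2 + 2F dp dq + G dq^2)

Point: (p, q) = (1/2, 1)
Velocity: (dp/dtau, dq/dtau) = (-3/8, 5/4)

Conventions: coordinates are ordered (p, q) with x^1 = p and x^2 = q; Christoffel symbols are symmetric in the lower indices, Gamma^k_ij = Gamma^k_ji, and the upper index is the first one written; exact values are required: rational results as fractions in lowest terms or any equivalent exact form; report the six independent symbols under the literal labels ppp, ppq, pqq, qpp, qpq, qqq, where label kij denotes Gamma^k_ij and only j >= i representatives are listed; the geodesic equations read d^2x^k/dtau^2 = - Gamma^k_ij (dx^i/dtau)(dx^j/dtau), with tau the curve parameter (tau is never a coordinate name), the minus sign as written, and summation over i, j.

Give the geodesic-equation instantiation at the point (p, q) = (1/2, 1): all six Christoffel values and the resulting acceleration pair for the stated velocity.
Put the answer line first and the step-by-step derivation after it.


Answer: Gamma_ppp = 144/1469, Gamma_ppq = 36/1469, Gamma_pqq = 432/1469, Gamma_qpp = 888/1469, Gamma_qpq = 222/1469, Gamma_qqq = 2664/1469; accelerations (d^2p/dtau^2, d^2q/dtau^2) = (-1323/2938, -16317/5876)

E = 25/16, F = 111/32, G = 1433/64 at the point
E_p = 9/2, E_q = 9/8, F_p = 231/16, F_q = 327/32, G_p = 111/16, G_q = 333/4
EG - F^2 = 1469/64;  g^inv = (64/1469) * [[1433/64, -111/32], [-111/32, 25/16]]
first-kind symbols [ij,l] = (1/2)(d_i g_jl + d_j g_il - d_l g_ij): [pp,p] = E_p/2 = 9/4, [pp,q] = F_p - E_q/2 = 111/8, [pq,p] = E_q/2 = 9/16, [pq,q] = G_p/2 = 111/32, [qq,p] = F_q - G_p/2 = 27/4, [qq,q] = G_q/2 = 333/8
Gamma^p_ij = (G*[ij,p] - F*[ij,q])/(EG - F^2), Gamma^q_ij = (E*[ij,q] - F*[ij,p])/(EG - F^2)
Gamma_ppp = 144/1469, Gamma_ppq = 36/1469, Gamma_pqq = 432/1469, Gamma_qpp = 888/1469, Gamma_qpq = 222/1469, Gamma_qqq = 2664/1469
d^2p/dtau^2 = -(Gamma_ppp*(-3/8)^2 + 2*Gamma_ppq*(-3/8)*(5/4) + Gamma_pqq*(5/4)^2) = -1323/2938
d^2q/dtau^2 = -(Gamma_qpp*(-3/8)^2 + 2*Gamma_qpq*(-3/8)*(5/4) + Gamma_qqq*(5/4)^2) = -16317/5876


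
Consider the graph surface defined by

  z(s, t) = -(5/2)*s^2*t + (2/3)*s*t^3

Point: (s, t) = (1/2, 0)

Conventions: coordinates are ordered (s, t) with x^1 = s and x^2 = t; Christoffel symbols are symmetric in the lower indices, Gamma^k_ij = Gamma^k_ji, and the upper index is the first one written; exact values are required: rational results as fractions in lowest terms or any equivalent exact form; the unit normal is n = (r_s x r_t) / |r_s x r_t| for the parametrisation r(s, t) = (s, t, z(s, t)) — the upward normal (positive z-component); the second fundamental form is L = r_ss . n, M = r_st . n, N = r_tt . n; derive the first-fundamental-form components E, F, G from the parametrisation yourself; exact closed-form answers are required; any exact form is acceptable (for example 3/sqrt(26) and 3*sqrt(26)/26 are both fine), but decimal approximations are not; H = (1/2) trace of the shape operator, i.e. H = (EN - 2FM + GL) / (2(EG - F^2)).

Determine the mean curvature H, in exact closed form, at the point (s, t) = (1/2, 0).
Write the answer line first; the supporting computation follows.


Answer: H = 0

z_s = 0, z_t = -5/8, z_ss = 0, z_st = -5/2, z_tt = 0
E = 1, F = 0, G = 89/64; answer radicand W^2 = 89/64
unnormalised second-form numerators: l = 0, m = -5/2, n = 0; L = l/sqrt(89/64), and similarly M = m/sqrt(W^2), N = n/sqrt(W^2)
H = (E*n - 2*F*m + G*l) / (2*(EG - F^2)*sqrt(W^2)); E*n - 2*F*m + G*l = 0, EG - F^2 = 89/64, so H = (0)/sqrt(89/64)


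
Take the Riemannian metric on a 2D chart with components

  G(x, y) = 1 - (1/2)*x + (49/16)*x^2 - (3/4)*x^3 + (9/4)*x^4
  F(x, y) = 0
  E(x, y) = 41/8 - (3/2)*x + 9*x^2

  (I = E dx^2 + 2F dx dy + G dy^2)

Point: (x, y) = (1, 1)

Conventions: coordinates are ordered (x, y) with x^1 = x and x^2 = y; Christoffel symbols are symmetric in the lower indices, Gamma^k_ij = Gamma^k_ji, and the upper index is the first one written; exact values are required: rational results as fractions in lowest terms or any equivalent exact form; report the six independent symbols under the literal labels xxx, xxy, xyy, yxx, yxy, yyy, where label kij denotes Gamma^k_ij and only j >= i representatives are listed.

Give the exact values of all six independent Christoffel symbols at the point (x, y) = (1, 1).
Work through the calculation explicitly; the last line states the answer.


E = 101/8, F = 0, G = 81/16 at the point
E_x = 33/2, E_y = 0, F_x = 0, F_y = 0, G_x = 99/8, G_y = 0
EG - F^2 = 8181/128;  g^inv = (128/8181) * [[81/16, 0], [0, 101/8]]
first-kind symbols [ij,l] = (1/2)(d_i g_jl + d_j g_il - d_l g_ij): [xx,x] = E_x/2 = 33/4, [xx,y] = F_x - E_y/2 = 0, [xy,x] = E_y/2 = 0, [xy,y] = G_x/2 = 99/16, [yy,x] = F_y - G_x/2 = -99/16, [yy,y] = G_y/2 = 0
Gamma^x_ij = (G*[ij,x] - F*[ij,y])/(EG - F^2), Gamma^y_ij = (E*[ij,y] - F*[ij,x])/(EG - F^2)

Answer: Gamma_xxx = 66/101, Gamma_xxy = 0, Gamma_xyy = -99/202, Gamma_yxx = 0, Gamma_yxy = 11/9, Gamma_yyy = 0


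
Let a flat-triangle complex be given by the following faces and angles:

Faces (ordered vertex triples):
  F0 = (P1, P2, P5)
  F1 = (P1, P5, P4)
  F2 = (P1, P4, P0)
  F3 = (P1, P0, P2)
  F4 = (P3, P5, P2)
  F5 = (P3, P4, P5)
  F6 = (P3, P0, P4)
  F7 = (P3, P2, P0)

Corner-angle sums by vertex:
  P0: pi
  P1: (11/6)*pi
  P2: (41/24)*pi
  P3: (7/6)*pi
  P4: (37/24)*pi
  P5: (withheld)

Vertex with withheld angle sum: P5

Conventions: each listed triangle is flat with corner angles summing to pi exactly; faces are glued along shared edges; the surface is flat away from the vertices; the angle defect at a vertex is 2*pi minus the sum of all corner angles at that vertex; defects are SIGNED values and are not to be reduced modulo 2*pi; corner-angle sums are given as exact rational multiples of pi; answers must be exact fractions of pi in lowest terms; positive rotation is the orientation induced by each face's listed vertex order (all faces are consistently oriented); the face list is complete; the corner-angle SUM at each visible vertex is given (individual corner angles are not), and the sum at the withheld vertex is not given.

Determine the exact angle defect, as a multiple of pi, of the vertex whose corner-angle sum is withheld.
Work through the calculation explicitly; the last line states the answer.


V = 6, E = 12, F = 8; chi = V - E + F = 2
Gauss-Bonnet: total defect = 2*pi*chi = 4*pi; visible defects sum to (11/4)*pi

Answer: defect(P5) = (5/4)*pi


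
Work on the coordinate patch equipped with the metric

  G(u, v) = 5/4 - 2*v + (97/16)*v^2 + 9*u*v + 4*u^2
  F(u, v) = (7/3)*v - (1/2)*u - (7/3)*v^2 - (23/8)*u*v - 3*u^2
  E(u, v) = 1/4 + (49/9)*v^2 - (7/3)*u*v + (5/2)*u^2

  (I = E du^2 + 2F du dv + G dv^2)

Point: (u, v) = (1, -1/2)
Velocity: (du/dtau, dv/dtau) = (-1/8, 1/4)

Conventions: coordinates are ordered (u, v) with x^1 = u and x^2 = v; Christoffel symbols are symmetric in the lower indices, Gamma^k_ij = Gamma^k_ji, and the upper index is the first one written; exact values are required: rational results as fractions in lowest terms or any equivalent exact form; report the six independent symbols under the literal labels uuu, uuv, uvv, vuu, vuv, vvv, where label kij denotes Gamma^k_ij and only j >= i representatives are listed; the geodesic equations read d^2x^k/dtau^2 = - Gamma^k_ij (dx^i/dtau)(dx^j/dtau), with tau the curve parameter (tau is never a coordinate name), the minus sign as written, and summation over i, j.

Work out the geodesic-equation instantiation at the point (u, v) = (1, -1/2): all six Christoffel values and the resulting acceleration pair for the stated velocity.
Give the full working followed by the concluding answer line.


E = 95/18, F = -61/16, G = 209/64 at the point
E_u = 37/6, E_v = -70/9, F_u = -81/16, F_v = 43/24, G_u = 7/2, G_v = 15/16
EG - F^2 = 6221/2304;  g^inv = (2304/6221) * [[209/64, 61/16], [61/16, 95/18]]
first-kind symbols [ij,l] = (1/2)(d_i g_jl + d_j g_il - d_l g_ij): [uu,u] = E_u/2 = 37/12, [uu,v] = F_u - E_v/2 = -169/144, [uv,u] = E_v/2 = -35/9, [uv,v] = G_u/2 = 7/4, [vv,u] = F_v - G_u/2 = 1/24, [vv,v] = G_v/2 = 15/32
Gamma^u_ij = (G*[ij,u] - F*[ij,v])/(EG - F^2), Gamma^v_ij = (E*[ij,v] - F*[ij,u])/(EG - F^2)
Gamma_uuu = 12890/6221, Gamma_uuv = -13888/6221, Gamma_uvv = 4431/6221, Gamma_vuu = 115316/55989, Gamma_vuv = -12880/6221, Gamma_vvv = 6066/6221
d^2u/dtau^2 = -(Gamma_uuu*(-1/8)^2 + 2*Gamma_uuv*(-1/8)*(1/4) + Gamma_uvv*(1/4)^2) = -43083/199072
d^2v/dtau^2 = -(Gamma_vuu*(-1/8)^2 + 2*Gamma_vuv*(-1/8)*(1/4) + Gamma_vvv*(1/4)^2) = -199343/895824

Answer: Gamma_uuu = 12890/6221, Gamma_uuv = -13888/6221, Gamma_uvv = 4431/6221, Gamma_vuu = 115316/55989, Gamma_vuv = -12880/6221, Gamma_vvv = 6066/6221; accelerations (d^2u/dtau^2, d^2v/dtau^2) = (-43083/199072, -199343/895824)


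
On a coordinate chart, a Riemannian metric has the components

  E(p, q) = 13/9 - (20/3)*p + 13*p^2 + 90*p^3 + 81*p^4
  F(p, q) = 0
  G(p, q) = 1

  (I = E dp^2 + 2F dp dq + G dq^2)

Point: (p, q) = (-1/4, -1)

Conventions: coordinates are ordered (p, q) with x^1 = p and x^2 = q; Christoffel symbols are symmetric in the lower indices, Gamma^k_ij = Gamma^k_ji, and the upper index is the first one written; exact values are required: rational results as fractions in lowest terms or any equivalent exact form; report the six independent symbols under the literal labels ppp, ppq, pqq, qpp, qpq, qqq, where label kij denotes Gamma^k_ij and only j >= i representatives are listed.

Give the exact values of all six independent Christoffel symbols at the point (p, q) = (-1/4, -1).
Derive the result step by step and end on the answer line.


E = 6529/2304, F = 0, G = 1 at the point
E_p = -65/48, E_q = 0, F_p = 0, F_q = 0, G_p = 0, G_q = 0
EG - F^2 = 6529/2304;  g^inv = (2304/6529) * [[1, 0], [0, 6529/2304]]
first-kind symbols [ij,l] = (1/2)(d_i g_jl + d_j g_il - d_l g_ij): [pp,p] = E_p/2 = -65/96, [pp,q] = F_p - E_q/2 = 0, [pq,p] = E_q/2 = 0, [pq,q] = G_p/2 = 0, [qq,p] = F_q - G_p/2 = 0, [qq,q] = G_q/2 = 0
Gamma^p_ij = (G*[ij,p] - F*[ij,q])/(EG - F^2), Gamma^q_ij = (E*[ij,q] - F*[ij,p])/(EG - F^2)

Answer: Gamma_ppp = -1560/6529, Gamma_ppq = 0, Gamma_pqq = 0, Gamma_qpp = 0, Gamma_qpq = 0, Gamma_qqq = 0


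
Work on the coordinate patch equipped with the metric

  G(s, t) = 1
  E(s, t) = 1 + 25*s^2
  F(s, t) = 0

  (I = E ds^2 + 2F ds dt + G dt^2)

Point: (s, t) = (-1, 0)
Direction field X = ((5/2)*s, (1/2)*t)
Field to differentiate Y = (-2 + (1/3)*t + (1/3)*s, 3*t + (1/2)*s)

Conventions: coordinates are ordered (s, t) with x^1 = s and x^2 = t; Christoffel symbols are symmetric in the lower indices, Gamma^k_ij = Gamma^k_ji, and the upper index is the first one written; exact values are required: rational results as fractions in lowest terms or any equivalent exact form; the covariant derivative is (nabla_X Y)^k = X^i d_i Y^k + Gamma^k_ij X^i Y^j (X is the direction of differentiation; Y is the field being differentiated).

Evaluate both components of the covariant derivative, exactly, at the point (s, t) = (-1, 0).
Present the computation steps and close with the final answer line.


E = 26, F = 0, G = 1 at the point
E_s = -50, E_t = 0, F_s = 0, F_t = 0, G_s = 0, G_t = 0
EG - F^2 = 26;  g^inv = (1/26) * [[1, 0], [0, 26]]
first-kind symbols [ij,l] = (1/2)(d_i g_jl + d_j g_il - d_l g_ij): [ss,s] = E_s/2 = -25, [ss,t] = F_s - E_t/2 = 0, [st,s] = E_t/2 = 0, [st,t] = G_s/2 = 0, [tt,s] = F_t - G_s/2 = 0, [tt,t] = G_t/2 = 0
Gamma^s_ij = (G*[ij,s] - F*[ij,t])/(EG - F^2), Gamma^t_ij = (E*[ij,t] - F*[ij,s])/(EG - F^2)
Gamma_sss = -25/26, Gamma_sst = 0, Gamma_stt = 0, Gamma_tss = 0, Gamma_tst = 0, Gamma_ttt = 0
X = (-5/2, 0), Y = (-7/3, -1/2) at the point

Answer: (nabla_X Y)^s = -335/52, (nabla_X Y)^t = -5/4


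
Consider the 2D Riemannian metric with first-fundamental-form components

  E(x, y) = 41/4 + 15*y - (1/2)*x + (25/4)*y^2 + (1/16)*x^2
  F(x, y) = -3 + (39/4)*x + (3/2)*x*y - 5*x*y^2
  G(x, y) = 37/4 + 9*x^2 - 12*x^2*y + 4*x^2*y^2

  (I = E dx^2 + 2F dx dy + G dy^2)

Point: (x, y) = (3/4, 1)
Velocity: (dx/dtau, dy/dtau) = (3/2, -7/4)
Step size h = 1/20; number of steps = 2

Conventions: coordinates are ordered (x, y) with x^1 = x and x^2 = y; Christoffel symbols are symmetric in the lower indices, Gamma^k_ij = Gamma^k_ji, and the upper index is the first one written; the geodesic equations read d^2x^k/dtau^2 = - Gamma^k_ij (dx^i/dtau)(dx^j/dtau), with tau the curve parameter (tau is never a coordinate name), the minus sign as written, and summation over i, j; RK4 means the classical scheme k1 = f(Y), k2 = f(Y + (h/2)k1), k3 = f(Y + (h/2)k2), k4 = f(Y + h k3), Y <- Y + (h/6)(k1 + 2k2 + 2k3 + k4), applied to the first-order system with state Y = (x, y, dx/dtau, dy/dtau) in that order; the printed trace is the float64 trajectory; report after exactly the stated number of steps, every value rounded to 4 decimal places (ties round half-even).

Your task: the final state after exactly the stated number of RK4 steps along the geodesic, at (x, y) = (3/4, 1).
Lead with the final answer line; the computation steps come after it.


Answer: x = 0.9150, y = 0.8346, dx/dtau = 1.8046, dy/dtau = -1.5611

f(Y) = (dx/dtau, dy/dtau, -Gamma^x_ij Y'^i Y'^j, -Gamma^y_ij Y'^i Y'^j) with the Gammas evaluated at the stage position; h = 0.050000; intermediate values shown to 6 dp
step 0: x = 0.7500, y = 1.0000, dx/dtau = 1.5000, dy/dtau = -1.7500
step 1:
  k1: at (x, y) = (0.750000, 1.000000), (dx/dtau, dy/dtau) = (1.500000, -1.750000); Gamma_xxx = 0.035202, Gamma_xxy = 0.441239, Gamma_xyy = -0.224540, Gamma_yxx = -0.770385, Gamma_yxy = 0.000551, Gamma_yyy = -0.076035; k1 = (1.500000, -1.750000, 2.924952, 1.969117)
  k2: at (x, y) = (0.787500, 0.956250), (dx/dtau, dy/dtau) = (1.573124, -1.700772); Gamma_xxx = 0.044689, Gamma_xxy = 0.450374, Gamma_xyy = -0.236964, Gamma_yxx = -0.697445, Gamma_yxy = -0.006282, Gamma_yyy = -0.082719; k2 = (1.573124, -1.700772, 2.984828, 1.931637)
  k3: at (x, y) = (0.789328, 0.957481), (dx/dtau, dy/dtau) = (1.574621, -1.701709); Gamma_xxx = 0.044878, Gamma_xxy = 0.450170, Gamma_xyy = -0.237434, Gamma_yxx = -0.699266, Gamma_yxy = -0.006635, Gamma_yyy = -0.082834; k3 = (1.574621, -1.701709, 2.988796, 1.938094)
  k4: at (x, y) = (0.828731, 0.914915), (dx/dtau, dy/dtau) = (1.649440, -1.653095); Gamma_xxx = 0.053259, Gamma_xxy = 0.459629, Gamma_xyy = -0.250611, Gamma_yxx = -0.630748, Gamma_yxy = -0.012630, Gamma_yyy = -0.090126; k4 = (1.649440, -1.653095, 3.046477, 1.893458)
  Y <- Y + (h/6)(k1 + 2k2 + 2k3 + k4): x = 0.8287, y = 0.9149, dx/dtau = 1.6493, dy/dtau = -1.6533
step 2:
  k1: at (x, y) = (0.828708, 0.914933), (dx/dtau, dy/dtau) = (1.649322, -1.653316); Gamma_xxx = 0.053255, Gamma_xxy = 0.459625, Gamma_xyy = -0.250604, Gamma_yxx = -0.630777, Gamma_yxy = -0.012627, Gamma_yyy = -0.090122; k1 = (1.649322, -1.653316, 3.046805, 1.893362)
  k2: at (x, y) = (0.869941, 0.873600), (dx/dtau, dy/dtau) = (1.725492, -1.605982); Gamma_xxx = 0.060418, Gamma_xxy = 0.469365, Gamma_xyy = -0.264517, Gamma_yxx = -0.566690, Gamma_yxy = -0.017686, Gamma_yyy = -0.097982; k2 = (1.725492, -1.605982, 3.103682, 1.841913)
  k3: at (x, y) = (0.871845, 0.874783), (dx/dtau, dy/dtau) = (1.726914, -1.607269); Gamma_xxx = 0.060678, Gamma_xxy = 0.469181, Gamma_xyy = -0.264983, Gamma_yxx = -0.568301, Gamma_yxy = -0.018120, Gamma_yyy = -0.098119; k3 = (1.726914, -1.607269, 3.108113, 1.847691)
  k4: at (x, y) = (0.915053, 0.834569), (dx/dtau, dy/dtau) = (1.804728, -1.560932); Gamma_xxx = 0.066609, Gamma_xxy = 0.479195, Gamma_xyy = -0.279658, Gamma_yxx = -0.508263, Gamma_yxy = -0.022251, Gamma_yyy = -0.106539; k4 = (1.804728, -1.560932, 3.164278, 1.789653)
  Y <- Y + (h/6)(k1 + 2k2 + 2k3 + k4): x = 0.9150, y = 0.8346, dx/dtau = 1.8046, dy/dtau = -1.5611


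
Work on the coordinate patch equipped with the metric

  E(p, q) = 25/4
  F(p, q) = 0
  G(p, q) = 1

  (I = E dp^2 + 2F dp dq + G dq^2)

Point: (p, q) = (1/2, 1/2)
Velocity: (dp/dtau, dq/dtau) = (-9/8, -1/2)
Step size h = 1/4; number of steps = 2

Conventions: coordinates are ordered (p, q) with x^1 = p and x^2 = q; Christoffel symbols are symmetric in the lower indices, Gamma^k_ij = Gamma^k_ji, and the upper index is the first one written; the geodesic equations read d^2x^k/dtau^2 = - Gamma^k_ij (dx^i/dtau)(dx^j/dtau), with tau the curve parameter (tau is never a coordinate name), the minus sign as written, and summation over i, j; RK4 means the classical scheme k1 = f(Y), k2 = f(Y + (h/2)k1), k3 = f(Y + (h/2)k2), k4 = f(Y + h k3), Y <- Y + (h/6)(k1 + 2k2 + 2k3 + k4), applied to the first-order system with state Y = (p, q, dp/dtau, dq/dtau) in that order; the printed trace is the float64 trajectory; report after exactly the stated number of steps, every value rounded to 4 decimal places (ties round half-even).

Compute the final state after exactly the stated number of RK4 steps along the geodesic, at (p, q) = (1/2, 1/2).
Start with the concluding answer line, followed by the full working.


Answer: p = -0.0625, q = 0.2500, dp/dtau = -1.1250, dq/dtau = -0.5000

f(Y) = (dp/dtau, dq/dtau, -Gamma^p_ij Y'^i Y'^j, -Gamma^q_ij Y'^i Y'^j) with the Gammas evaluated at the stage position; h = 0.250000; intermediate values shown to 6 dp
step 0: p = 0.5000, q = 0.5000, dp/dtau = -1.1250, dq/dtau = -0.5000
step 1:
  k1: at (p, q) = (0.500000, 0.500000), (dp/dtau, dq/dtau) = (-1.125000, -0.500000); Gamma_ppp = 0.000000, Gamma_ppq = 0.000000, Gamma_pqq = 0.000000, Gamma_qpp = 0.000000, Gamma_qpq = 0.000000, Gamma_qqq = 0.000000; k1 = (-1.125000, -0.500000, 0.000000, 0.000000)
  k2: at (p, q) = (0.359375, 0.437500), (dp/dtau, dq/dtau) = (-1.125000, -0.500000); Gamma_ppp = 0.000000, Gamma_ppq = 0.000000, Gamma_pqq = 0.000000, Gamma_qpp = 0.000000, Gamma_qpq = 0.000000, Gamma_qqq = 0.000000; k2 = (-1.125000, -0.500000, 0.000000, 0.000000)
  k3: at (p, q) = (0.359375, 0.437500), (dp/dtau, dq/dtau) = (-1.125000, -0.500000); Gamma_ppp = 0.000000, Gamma_ppq = 0.000000, Gamma_pqq = 0.000000, Gamma_qpp = 0.000000, Gamma_qpq = 0.000000, Gamma_qqq = 0.000000; k3 = (-1.125000, -0.500000, 0.000000, 0.000000)
  k4: at (p, q) = (0.218750, 0.375000), (dp/dtau, dq/dtau) = (-1.125000, -0.500000); Gamma_ppp = 0.000000, Gamma_ppq = 0.000000, Gamma_pqq = 0.000000, Gamma_qpp = 0.000000, Gamma_qpq = 0.000000, Gamma_qqq = 0.000000; k4 = (-1.125000, -0.500000, 0.000000, 0.000000)
  Y <- Y + (h/6)(k1 + 2k2 + 2k3 + k4): p = 0.2188, q = 0.3750, dp/dtau = -1.1250, dq/dtau = -0.5000
step 2:
  k1: at (p, q) = (0.218750, 0.375000), (dp/dtau, dq/dtau) = (-1.125000, -0.500000); Gamma_ppp = 0.000000, Gamma_ppq = 0.000000, Gamma_pqq = 0.000000, Gamma_qpp = 0.000000, Gamma_qpq = 0.000000, Gamma_qqq = 0.000000; k1 = (-1.125000, -0.500000, 0.000000, 0.000000)
  k2: at (p, q) = (0.078125, 0.312500), (dp/dtau, dq/dtau) = (-1.125000, -0.500000); Gamma_ppp = 0.000000, Gamma_ppq = 0.000000, Gamma_pqq = 0.000000, Gamma_qpp = 0.000000, Gamma_qpq = 0.000000, Gamma_qqq = 0.000000; k2 = (-1.125000, -0.500000, 0.000000, 0.000000)
  k3: at (p, q) = (0.078125, 0.312500), (dp/dtau, dq/dtau) = (-1.125000, -0.500000); Gamma_ppp = 0.000000, Gamma_ppq = 0.000000, Gamma_pqq = 0.000000, Gamma_qpp = 0.000000, Gamma_qpq = 0.000000, Gamma_qqq = 0.000000; k3 = (-1.125000, -0.500000, 0.000000, 0.000000)
  k4: at (p, q) = (-0.062500, 0.250000), (dp/dtau, dq/dtau) = (-1.125000, -0.500000); Gamma_ppp = 0.000000, Gamma_ppq = 0.000000, Gamma_pqq = 0.000000, Gamma_qpp = 0.000000, Gamma_qpq = 0.000000, Gamma_qqq = 0.000000; k4 = (-1.125000, -0.500000, 0.000000, 0.000000)
  Y <- Y + (h/6)(k1 + 2k2 + 2k3 + k4): p = -0.0625, q = 0.2500, dp/dtau = -1.1250, dq/dtau = -0.5000


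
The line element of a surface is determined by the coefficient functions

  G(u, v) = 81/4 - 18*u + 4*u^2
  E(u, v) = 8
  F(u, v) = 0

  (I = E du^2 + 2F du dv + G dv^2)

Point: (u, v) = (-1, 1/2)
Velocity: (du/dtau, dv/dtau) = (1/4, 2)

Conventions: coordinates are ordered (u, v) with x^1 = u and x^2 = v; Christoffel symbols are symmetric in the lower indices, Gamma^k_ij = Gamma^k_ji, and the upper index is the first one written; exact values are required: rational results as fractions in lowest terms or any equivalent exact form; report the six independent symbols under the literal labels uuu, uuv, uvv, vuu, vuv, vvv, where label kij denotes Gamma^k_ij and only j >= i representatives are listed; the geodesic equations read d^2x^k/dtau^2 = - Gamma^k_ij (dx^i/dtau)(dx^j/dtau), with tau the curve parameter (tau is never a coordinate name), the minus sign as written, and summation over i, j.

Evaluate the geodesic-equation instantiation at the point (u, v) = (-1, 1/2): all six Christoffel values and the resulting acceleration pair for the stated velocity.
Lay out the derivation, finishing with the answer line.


E = 8, F = 0, G = 169/4 at the point
E_u = 0, E_v = 0, F_u = 0, F_v = 0, G_u = -26, G_v = 0
EG - F^2 = 338;  g^inv = (1/338) * [[169/4, 0], [0, 8]]
first-kind symbols [ij,l] = (1/2)(d_i g_jl + d_j g_il - d_l g_ij): [uu,u] = E_u/2 = 0, [uu,v] = F_u - E_v/2 = 0, [uv,u] = E_v/2 = 0, [uv,v] = G_u/2 = -13, [vv,u] = F_v - G_u/2 = 13, [vv,v] = G_v/2 = 0
Gamma^u_ij = (G*[ij,u] - F*[ij,v])/(EG - F^2), Gamma^v_ij = (E*[ij,v] - F*[ij,u])/(EG - F^2)
Gamma_uuu = 0, Gamma_uuv = 0, Gamma_uvv = 13/8, Gamma_vuu = 0, Gamma_vuv = -4/13, Gamma_vvv = 0
d^2u/dtau^2 = -(Gamma_uuu*(1/4)^2 + 2*Gamma_uuv*(1/4)*(2) + Gamma_uvv*(2)^2) = -13/2
d^2v/dtau^2 = -(Gamma_vuu*(1/4)^2 + 2*Gamma_vuv*(1/4)*(2) + Gamma_vvv*(2)^2) = 4/13

Answer: Gamma_uuu = 0, Gamma_uuv = 0, Gamma_uvv = 13/8, Gamma_vuu = 0, Gamma_vuv = -4/13, Gamma_vvv = 0; accelerations (d^2u/dtau^2, d^2v/dtau^2) = (-13/2, 4/13)


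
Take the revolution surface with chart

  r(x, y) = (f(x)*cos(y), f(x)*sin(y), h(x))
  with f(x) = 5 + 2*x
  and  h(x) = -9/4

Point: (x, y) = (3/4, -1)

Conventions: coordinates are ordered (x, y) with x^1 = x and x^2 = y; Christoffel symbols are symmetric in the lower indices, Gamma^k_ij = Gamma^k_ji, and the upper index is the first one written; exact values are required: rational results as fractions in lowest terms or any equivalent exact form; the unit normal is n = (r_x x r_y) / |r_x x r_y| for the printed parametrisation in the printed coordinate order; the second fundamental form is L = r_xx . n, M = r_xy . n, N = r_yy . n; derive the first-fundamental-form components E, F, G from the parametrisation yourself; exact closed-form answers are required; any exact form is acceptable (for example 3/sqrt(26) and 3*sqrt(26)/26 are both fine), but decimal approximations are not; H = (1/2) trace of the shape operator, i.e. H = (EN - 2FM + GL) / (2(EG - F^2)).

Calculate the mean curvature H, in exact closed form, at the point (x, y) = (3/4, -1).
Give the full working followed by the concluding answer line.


f = 13/2, f' = 2, f'' = 0, h' = 0, h'' = 0
E = 4, F = 0, G = 169/4; answer radicand W^2 = 4
unnormalised second-form numerators: l = 0, m = 0, n = 0; L = l/sqrt(4), and similarly M = m/sqrt(W^2), N = n/sqrt(W^2)
H = (E*n - 2*F*m + G*l) / (2*(EG - F^2)*sqrt(W^2)); E*n - 2*F*m + G*l = 0, EG - F^2 = 169, so H = (0)/sqrt(4)

Answer: H = 0


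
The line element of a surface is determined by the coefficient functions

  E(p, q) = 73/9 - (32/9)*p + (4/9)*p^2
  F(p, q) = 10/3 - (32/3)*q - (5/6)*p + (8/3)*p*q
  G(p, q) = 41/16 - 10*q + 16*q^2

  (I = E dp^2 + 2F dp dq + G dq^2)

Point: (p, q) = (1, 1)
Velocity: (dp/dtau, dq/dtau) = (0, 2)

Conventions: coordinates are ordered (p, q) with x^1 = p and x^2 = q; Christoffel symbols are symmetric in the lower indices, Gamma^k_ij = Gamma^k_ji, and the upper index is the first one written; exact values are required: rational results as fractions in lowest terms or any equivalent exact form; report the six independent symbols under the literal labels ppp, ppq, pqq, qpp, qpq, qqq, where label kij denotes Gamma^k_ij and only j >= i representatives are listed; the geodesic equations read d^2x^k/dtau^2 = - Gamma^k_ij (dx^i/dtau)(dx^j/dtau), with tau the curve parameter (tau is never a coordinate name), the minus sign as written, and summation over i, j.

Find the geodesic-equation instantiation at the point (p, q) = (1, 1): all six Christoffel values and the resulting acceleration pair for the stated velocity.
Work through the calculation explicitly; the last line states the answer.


E = 5, F = -11/2, G = 137/16 at the point
E_p = -8/3, E_q = 0, F_p = 11/6, F_q = -8, G_p = 0, G_q = 22
EG - F^2 = 201/16;  g^inv = (16/201) * [[137/16, 11/2], [11/2, 5]]
first-kind symbols [ij,l] = (1/2)(d_i g_jl + d_j g_il - d_l g_ij): [pp,p] = E_p/2 = -4/3, [pp,q] = F_p - E_q/2 = 11/6, [pq,p] = E_q/2 = 0, [pq,q] = G_p/2 = 0, [qq,p] = F_q - G_p/2 = -8, [qq,q] = G_q/2 = 11
Gamma^p_ij = (G*[ij,p] - F*[ij,q])/(EG - F^2), Gamma^q_ij = (E*[ij,q] - F*[ij,p])/(EG - F^2)
Gamma_ppp = -64/603, Gamma_ppq = 0, Gamma_pqq = -128/201, Gamma_qpp = 88/603, Gamma_qpq = 0, Gamma_qqq = 176/201
d^2p/dtau^2 = -(Gamma_ppp*(0)^2 + 2*Gamma_ppq*(0)*(2) + Gamma_pqq*(2)^2) = 512/201
d^2q/dtau^2 = -(Gamma_qpp*(0)^2 + 2*Gamma_qpq*(0)*(2) + Gamma_qqq*(2)^2) = -704/201

Answer: Gamma_ppp = -64/603, Gamma_ppq = 0, Gamma_pqq = -128/201, Gamma_qpp = 88/603, Gamma_qpq = 0, Gamma_qqq = 176/201; accelerations (d^2p/dtau^2, d^2q/dtau^2) = (512/201, -704/201)


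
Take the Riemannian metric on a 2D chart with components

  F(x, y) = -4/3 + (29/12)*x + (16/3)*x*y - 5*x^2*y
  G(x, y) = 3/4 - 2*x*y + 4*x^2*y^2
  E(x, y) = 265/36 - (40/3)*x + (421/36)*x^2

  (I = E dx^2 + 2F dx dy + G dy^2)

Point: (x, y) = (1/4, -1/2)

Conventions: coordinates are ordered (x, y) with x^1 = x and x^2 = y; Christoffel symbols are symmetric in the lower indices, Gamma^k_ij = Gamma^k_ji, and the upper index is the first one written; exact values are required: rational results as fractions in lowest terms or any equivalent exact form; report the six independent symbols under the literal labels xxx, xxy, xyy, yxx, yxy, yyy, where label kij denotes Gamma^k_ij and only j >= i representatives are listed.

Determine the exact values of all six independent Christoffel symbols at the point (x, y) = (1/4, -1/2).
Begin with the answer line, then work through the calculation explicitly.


Answer: Gamma_xxx = -7/9, Gamma_xxy = 14/53, Gamma_xyy = -8/159, Gamma_yxx = 31/918, Gamma_yxy = 2741/2703, Gamma_yyy = -3338/8109

E = 2741/576, F = -119/96, G = 17/16 at the point
E_x = -539/72, E_y = 0, F_x = 1, F_y = 49/48, G_x = 3/2, G_y = -3/4
EG - F^2 = 901/256;  g^inv = (256/901) * [[17/16, 119/96], [119/96, 2741/576]]
first-kind symbols [ij,l] = (1/2)(d_i g_jl + d_j g_il - d_l g_ij): [xx,x] = E_x/2 = -539/144, [xx,y] = F_x - E_y/2 = 1, [xy,x] = E_y/2 = 0, [xy,y] = G_x/2 = 3/4, [yy,x] = F_y - G_x/2 = 13/48, [yy,y] = G_y/2 = -3/8
Gamma^x_ij = (G*[ij,x] - F*[ij,y])/(EG - F^2), Gamma^y_ij = (E*[ij,y] - F*[ij,x])/(EG - F^2)


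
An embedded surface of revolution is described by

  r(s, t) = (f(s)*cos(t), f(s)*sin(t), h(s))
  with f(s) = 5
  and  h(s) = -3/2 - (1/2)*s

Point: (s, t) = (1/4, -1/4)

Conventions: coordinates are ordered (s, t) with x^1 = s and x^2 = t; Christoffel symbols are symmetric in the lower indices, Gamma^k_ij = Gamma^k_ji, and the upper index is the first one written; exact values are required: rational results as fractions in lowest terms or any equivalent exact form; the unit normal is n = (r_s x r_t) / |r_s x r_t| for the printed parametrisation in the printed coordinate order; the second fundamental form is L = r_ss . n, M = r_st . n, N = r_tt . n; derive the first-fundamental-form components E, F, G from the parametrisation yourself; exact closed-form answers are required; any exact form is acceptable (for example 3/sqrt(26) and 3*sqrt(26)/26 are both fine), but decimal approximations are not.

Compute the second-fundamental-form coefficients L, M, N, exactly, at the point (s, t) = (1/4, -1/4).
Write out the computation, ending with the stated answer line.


f = 5, f' = 0, f'' = 0, h' = -1/2, h'' = 0
E = 1/4, F = 0, G = 25; answer radicand W^2 = 1/4
unnormalised second-form numerators: l = 0, m = 0, n = -5/2; L = l/sqrt(1/4), and similarly M = m/sqrt(W^2), N = n/sqrt(W^2)

Answer: L = 0, M = 0, N = -5


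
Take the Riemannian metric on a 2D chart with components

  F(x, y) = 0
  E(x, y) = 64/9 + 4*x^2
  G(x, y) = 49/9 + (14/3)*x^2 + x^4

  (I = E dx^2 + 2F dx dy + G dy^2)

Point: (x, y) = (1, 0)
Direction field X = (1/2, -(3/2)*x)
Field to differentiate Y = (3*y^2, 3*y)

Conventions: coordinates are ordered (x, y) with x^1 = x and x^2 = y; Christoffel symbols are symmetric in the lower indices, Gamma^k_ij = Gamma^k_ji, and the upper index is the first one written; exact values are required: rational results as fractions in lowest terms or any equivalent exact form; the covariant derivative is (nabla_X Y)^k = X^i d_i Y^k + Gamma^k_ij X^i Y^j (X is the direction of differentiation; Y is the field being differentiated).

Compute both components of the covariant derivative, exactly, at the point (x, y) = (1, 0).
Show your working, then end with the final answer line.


E = 100/9, F = 0, G = 100/9 at the point
E_x = 8, E_y = 0, F_x = 0, F_y = 0, G_x = 40/3, G_y = 0
EG - F^2 = 10000/81;  g^inv = (81/10000) * [[100/9, 0], [0, 100/9]]
first-kind symbols [ij,l] = (1/2)(d_i g_jl + d_j g_il - d_l g_ij): [xx,x] = E_x/2 = 4, [xx,y] = F_x - E_y/2 = 0, [xy,x] = E_y/2 = 0, [xy,y] = G_x/2 = 20/3, [yy,x] = F_y - G_x/2 = -20/3, [yy,y] = G_y/2 = 0
Gamma^x_ij = (G*[ij,x] - F*[ij,y])/(EG - F^2), Gamma^y_ij = (E*[ij,y] - F*[ij,x])/(EG - F^2)
Gamma_xxx = 9/25, Gamma_xxy = 0, Gamma_xyy = -3/5, Gamma_yxx = 0, Gamma_yxy = 3/5, Gamma_yyy = 0
X = (1/2, -3/2), Y = (0, 0) at the point

Answer: (nabla_X Y)^x = 0, (nabla_X Y)^y = -9/2


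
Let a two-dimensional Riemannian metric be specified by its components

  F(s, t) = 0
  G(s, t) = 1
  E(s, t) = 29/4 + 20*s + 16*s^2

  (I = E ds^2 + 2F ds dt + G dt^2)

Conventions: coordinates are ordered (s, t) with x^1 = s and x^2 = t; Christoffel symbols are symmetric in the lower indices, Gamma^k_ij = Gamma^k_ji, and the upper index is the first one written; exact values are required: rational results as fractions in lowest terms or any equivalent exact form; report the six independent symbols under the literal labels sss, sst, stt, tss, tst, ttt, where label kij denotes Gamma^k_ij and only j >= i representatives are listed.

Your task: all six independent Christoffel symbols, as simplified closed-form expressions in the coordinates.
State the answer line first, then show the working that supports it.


Answer: Gamma_sss = (64*s + 40)/(64*s^2 + 80*s + 29), Gamma_sst = 0, Gamma_stt = 0, Gamma_tss = 0, Gamma_tst = 0, Gamma_ttt = 0

E = 29/4 + 20*s + 16*s^2; F = 0; G = 1
Gamma^k_ij = (1/2) g^{kl} (d_i g_jl + d_j g_il - d_l g_ij), with g^inv = (1/(EG-F^2)) [[G, -F], [-F, E]]
first partials: E_s = 20 + 32*s, E_t = 0, F_s = 0, F_t = 0, G_s = 0, G_t = 0
D = EG - F^2 = 29/4 + 20*s + 16*s^2
expanded: Gamma^s_ss = (G E_s - 2F F_s + F E_t)/(2D), Gamma^s_st = (G E_t - F G_s)/(2D), Gamma^s_tt = (2G F_t - G G_s - F G_t)/(2D), Gamma^t_ss = (2E F_s - E E_t - F E_s)/(2D), Gamma^t_st = (E G_s - F E_t)/(2D), Gamma^t_tt = (E G_t - 2F F_t + F G_s)/(2D); substitute and cancel common factors


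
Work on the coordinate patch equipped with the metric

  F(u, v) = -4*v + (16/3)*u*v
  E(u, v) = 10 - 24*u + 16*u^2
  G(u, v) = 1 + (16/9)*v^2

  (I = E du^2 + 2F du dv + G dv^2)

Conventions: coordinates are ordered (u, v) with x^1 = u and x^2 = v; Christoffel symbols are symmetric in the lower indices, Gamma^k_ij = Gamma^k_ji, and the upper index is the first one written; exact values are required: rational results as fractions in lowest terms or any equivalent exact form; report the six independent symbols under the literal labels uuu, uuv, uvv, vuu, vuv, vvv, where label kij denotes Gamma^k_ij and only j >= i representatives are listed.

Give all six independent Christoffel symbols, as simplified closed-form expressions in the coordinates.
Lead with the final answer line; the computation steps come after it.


Answer: Gamma_uuu = (72*u - 54)/(72*u^2 - 108*u + 8*v^2 + 45), Gamma_uuv = 0, Gamma_uvv = (24*u - 18)/(72*u^2 - 108*u + 8*v^2 + 45), Gamma_vuu = 24*v/(72*u^2 - 108*u + 8*v^2 + 45), Gamma_vuv = 0, Gamma_vvv = 8*v/(72*u^2 - 108*u + 8*v^2 + 45)

E = 10 - 24*u + 16*u^2; F = -4*v + (16/3)*u*v; G = 1 + (16/9)*v^2
Gamma^k_ij = (1/2) g^{kl} (d_i g_jl + d_j g_il - d_l g_ij), with g^inv = (1/(EG-F^2)) [[G, -F], [-F, E]]
first partials: E_u = -24 + 32*u, E_v = 0, F_u = (16/3)*v, F_v = -4 + (16/3)*u, G_u = 0, G_v = (32/9)*v
D = EG - F^2 = 10 - 24*u + (16/9)*v^2 + 16*u^2
expanded: Gamma^u_uu = (G E_u - 2F F_u + F E_v)/(2D), Gamma^u_uv = (G E_v - F G_u)/(2D), Gamma^u_vv = (2G F_v - G G_u - F G_v)/(2D), Gamma^v_uu = (2E F_u - E E_v - F E_u)/(2D), Gamma^v_uv = (E G_u - F E_v)/(2D), Gamma^v_vv = (E G_v - 2F F_v + F G_u)/(2D); substitute and cancel common factors


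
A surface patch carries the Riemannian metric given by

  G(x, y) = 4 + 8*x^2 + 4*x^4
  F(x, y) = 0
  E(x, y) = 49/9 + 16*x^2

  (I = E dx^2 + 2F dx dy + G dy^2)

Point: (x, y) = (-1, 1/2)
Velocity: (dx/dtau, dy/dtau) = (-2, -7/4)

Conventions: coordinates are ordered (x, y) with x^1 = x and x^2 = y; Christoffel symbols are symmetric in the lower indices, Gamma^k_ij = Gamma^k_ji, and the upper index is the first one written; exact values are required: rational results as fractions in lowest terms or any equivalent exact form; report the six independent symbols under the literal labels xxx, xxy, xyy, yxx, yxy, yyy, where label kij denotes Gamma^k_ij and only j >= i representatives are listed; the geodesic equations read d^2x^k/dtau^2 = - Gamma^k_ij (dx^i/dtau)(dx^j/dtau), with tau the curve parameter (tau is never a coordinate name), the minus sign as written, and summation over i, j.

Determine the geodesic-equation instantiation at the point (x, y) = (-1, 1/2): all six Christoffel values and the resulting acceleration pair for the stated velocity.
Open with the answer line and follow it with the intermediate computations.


Answer: Gamma_xxx = -144/193, Gamma_xxy = 0, Gamma_xyy = 144/193, Gamma_yxx = 0, Gamma_yxy = -1, Gamma_yyy = 0; accelerations (d^2x/dtau^2, d^2y/dtau^2) = (135/193, 7)

E = 193/9, F = 0, G = 16 at the point
E_x = -32, E_y = 0, F_x = 0, F_y = 0, G_x = -32, G_y = 0
EG - F^2 = 3088/9;  g^inv = (9/3088) * [[16, 0], [0, 193/9]]
first-kind symbols [ij,l] = (1/2)(d_i g_jl + d_j g_il - d_l g_ij): [xx,x] = E_x/2 = -16, [xx,y] = F_x - E_y/2 = 0, [xy,x] = E_y/2 = 0, [xy,y] = G_x/2 = -16, [yy,x] = F_y - G_x/2 = 16, [yy,y] = G_y/2 = 0
Gamma^x_ij = (G*[ij,x] - F*[ij,y])/(EG - F^2), Gamma^y_ij = (E*[ij,y] - F*[ij,x])/(EG - F^2)
Gamma_xxx = -144/193, Gamma_xxy = 0, Gamma_xyy = 144/193, Gamma_yxx = 0, Gamma_yxy = -1, Gamma_yyy = 0
d^2x/dtau^2 = -(Gamma_xxx*(-2)^2 + 2*Gamma_xxy*(-2)*(-7/4) + Gamma_xyy*(-7/4)^2) = 135/193
d^2y/dtau^2 = -(Gamma_yxx*(-2)^2 + 2*Gamma_yxy*(-2)*(-7/4) + Gamma_yyy*(-7/4)^2) = 7


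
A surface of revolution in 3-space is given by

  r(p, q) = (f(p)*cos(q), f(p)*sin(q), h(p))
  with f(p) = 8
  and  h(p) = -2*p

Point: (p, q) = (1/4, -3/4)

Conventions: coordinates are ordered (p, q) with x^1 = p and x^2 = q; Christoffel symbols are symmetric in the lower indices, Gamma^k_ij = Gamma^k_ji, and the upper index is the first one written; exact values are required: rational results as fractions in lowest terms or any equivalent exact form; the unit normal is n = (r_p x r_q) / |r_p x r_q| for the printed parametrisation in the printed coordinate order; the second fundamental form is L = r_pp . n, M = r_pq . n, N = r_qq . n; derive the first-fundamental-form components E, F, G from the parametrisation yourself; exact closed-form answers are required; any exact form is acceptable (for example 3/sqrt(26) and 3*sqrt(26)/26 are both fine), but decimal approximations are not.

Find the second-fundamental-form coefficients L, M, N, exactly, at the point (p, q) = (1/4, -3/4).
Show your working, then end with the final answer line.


f = 8, f' = 0, f'' = 0, h' = -2, h'' = 0
E = 4, F = 0, G = 64; answer radicand W^2 = 4
unnormalised second-form numerators: l = 0, m = 0, n = -16; L = l/sqrt(4), and similarly M = m/sqrt(W^2), N = n/sqrt(W^2)

Answer: L = 0, M = 0, N = -8


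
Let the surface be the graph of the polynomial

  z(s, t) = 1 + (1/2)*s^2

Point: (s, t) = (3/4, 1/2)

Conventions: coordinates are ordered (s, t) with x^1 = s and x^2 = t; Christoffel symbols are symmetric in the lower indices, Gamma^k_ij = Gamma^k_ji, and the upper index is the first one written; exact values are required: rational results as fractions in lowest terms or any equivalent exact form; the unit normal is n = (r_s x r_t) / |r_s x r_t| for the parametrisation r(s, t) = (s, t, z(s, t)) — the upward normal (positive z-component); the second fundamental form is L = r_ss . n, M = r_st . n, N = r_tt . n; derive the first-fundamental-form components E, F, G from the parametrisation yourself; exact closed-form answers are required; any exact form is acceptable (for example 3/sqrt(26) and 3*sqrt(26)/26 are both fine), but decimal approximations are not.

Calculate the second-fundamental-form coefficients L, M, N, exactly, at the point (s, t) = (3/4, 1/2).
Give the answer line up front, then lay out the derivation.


Answer: L = 4/5, M = 0, N = 0

z_s = 3/4, z_t = 0, z_ss = 1, z_st = 0, z_tt = 0
E = 25/16, F = 0, G = 1; answer radicand W^2 = 25/16
unnormalised second-form numerators: l = 1, m = 0, n = 0; L = l/sqrt(25/16), and similarly M = m/sqrt(W^2), N = n/sqrt(W^2)
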